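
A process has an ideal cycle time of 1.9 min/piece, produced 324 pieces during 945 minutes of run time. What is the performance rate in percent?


Formula: Performance = (Ideal CT * Total Count) / Run Time * 100
Ideal output time = 1.9 * 324 = 615.6 min
Performance = 615.6 / 945 * 100 = 65.1%

65.1%


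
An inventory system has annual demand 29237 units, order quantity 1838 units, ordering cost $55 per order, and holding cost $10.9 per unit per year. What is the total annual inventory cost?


TC = 29237/1838 * 55 + 1838/2 * 10.9

$10891.98


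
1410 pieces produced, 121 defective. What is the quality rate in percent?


Formula: Quality Rate = Good Pieces / Total Pieces * 100
Good pieces = 1410 - 121 = 1289
QR = 1289 / 1410 * 100 = 91.4%

91.4%


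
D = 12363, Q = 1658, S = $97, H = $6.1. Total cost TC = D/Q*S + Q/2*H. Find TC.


TC = 12363/1658 * 97 + 1658/2 * 6.1

$5780.19


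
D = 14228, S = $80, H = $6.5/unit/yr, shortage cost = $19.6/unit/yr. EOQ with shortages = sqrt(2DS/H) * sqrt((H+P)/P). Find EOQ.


Formula: EOQ* = sqrt(2DS/H) * sqrt((H+P)/P)
Base EOQ = sqrt(2*14228*80/6.5) = 591.8 units
Correction = sqrt((6.5+19.6)/19.6) = 1.15396
EOQ* = 591.8 * 1.15396 = 682.9 units

682.9 units


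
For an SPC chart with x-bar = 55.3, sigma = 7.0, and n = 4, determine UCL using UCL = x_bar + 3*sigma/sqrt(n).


UCL = 55.3 + 3 * 7.0 / sqrt(4)

65.8


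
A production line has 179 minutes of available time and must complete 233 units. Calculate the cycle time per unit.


Formula: CT = Available Time / Number of Units
CT = 179 min / 233 units
CT = 0.77 min/unit

0.77 min/unit


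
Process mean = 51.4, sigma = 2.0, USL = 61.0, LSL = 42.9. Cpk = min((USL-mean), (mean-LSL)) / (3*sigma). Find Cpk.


Cpu = (61.0 - 51.4) / (3 * 2.0) = 1.6
Cpl = (51.4 - 42.9) / (3 * 2.0) = 1.42
Cpk = min(1.6, 1.42) = 1.42

1.42


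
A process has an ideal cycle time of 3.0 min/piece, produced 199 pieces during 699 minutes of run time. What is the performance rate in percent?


Formula: Performance = (Ideal CT * Total Count) / Run Time * 100
Ideal output time = 3.0 * 199 = 597.0 min
Performance = 597.0 / 699 * 100 = 85.4%

85.4%


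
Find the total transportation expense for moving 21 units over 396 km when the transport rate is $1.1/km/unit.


TC = dist * cost * units = 396 * 1.1 * 21 = $9147.60

$9147.60


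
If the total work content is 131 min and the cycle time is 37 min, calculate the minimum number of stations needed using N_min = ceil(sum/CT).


Formula: N_min = ceil(Sum of Task Times / Cycle Time)
N_min = ceil(131 min / 37 min) = ceil(3.5405)
N_min = 4 stations

4


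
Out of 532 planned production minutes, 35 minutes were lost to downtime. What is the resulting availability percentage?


Formula: Availability = (Planned Time - Downtime) / Planned Time * 100
Uptime = 532 - 35 = 497 min
Availability = 497 / 532 * 100 = 93.4%

93.4%


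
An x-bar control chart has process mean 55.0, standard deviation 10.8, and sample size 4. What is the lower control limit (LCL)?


LCL = 55.0 - 3 * 10.8 / sqrt(4)

38.8


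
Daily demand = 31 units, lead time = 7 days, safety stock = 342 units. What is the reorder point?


Formula: ROP = (Daily Demand * Lead Time) + Safety Stock
Demand during lead time = 31 * 7 = 217 units
ROP = 217 + 342 = 559 units

559 units


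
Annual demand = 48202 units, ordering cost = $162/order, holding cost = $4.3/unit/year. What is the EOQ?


Formula: EOQ = sqrt(2 * D * S / H)
Numerator: 2 * 48202 * 162 = 15617448
2DS/H = 15617448 / 4.3 = 3631964.7
EOQ = sqrt(3631964.7) = 1905.8 units

1905.8 units


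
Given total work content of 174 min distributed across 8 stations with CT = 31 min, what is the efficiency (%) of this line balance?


Formula: Efficiency = Sum of Task Times / (N_stations * CT) * 100
Total station capacity = 8 stations * 31 min = 248 min
Efficiency = 174 / 248 * 100 = 70.2%

70.2%


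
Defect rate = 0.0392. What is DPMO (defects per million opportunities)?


DPMO = defect_rate * 1000000 = 0.0392 * 1000000

39200


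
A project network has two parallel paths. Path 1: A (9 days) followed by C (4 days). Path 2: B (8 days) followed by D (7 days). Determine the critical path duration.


Path 1 = 9 + 4 = 13 days
Path 2 = 8 + 7 = 15 days
Duration = max(13, 15) = 15 days

15 days


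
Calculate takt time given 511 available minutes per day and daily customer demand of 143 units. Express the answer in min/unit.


Formula: Takt Time = Available Production Time / Customer Demand
Takt = 511 min/day / 143 units/day
Takt = 3.57 min/unit

3.57 min/unit


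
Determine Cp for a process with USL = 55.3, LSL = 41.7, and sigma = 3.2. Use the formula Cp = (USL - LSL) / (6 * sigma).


Cp = (55.3 - 41.7) / (6 * 3.2)

0.71


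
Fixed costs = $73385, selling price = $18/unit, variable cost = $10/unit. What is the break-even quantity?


Formula: BEQ = Fixed Costs / (Price - Variable Cost)
Contribution margin = $18 - $10 = $8/unit
BEQ = ceil($73385 / $8/unit) = ceil(9173.12) = 9174 units

9174 units


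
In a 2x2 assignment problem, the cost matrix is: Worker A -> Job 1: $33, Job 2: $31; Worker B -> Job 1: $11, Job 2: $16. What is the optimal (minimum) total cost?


Option 1: A->1 + B->2 = $33 + $16 = $49
Option 2: A->2 + B->1 = $31 + $11 = $42
Min cost = min($49, $42) = $42

$42


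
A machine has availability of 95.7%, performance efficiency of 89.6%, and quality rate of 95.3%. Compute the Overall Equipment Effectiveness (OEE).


Formula: OEE = Availability * Performance * Quality / 10000
A * P = 95.7% * 89.6% / 100 = 85.75%
OEE = 85.75% * 95.3% / 100 = 81.7%

81.7%


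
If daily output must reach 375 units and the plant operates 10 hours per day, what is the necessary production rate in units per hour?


Formula: Production Rate = Daily Demand / Available Hours
Rate = 375 units/day / 10 hours/day
Rate = 37.5 units/hour

37.5 units/hour


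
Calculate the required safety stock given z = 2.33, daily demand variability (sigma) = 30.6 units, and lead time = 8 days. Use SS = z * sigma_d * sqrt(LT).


Formula: SS = z * sigma_d * sqrt(LT)
sqrt(LT) = sqrt(8) = 2.8284
SS = 2.33 * 30.6 * 2.8284
SS = 201.7 units

201.7 units


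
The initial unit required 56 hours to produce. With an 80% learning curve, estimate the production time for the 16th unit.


Formula: T_n = T_1 * (learning_rate)^(log2(n)) where learning_rate = rate/100
Doublings = log2(16) = 4
T_n = 56 * 0.8^4
T_n = 56 * 0.4096 = 22.9 hours

22.9 hours


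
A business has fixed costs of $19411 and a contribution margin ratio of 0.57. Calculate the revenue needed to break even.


Formula: BER = Fixed Costs / Contribution Margin Ratio
BER = $19411 / 0.57
BER = $34054.39 (to the nearest cent)

$34054.39


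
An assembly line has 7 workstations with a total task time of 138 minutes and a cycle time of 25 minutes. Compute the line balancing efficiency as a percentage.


Formula: Efficiency = Sum of Task Times / (N_stations * CT) * 100
Total station capacity = 7 stations * 25 min = 175 min
Efficiency = 138 / 175 * 100 = 78.9%

78.9%


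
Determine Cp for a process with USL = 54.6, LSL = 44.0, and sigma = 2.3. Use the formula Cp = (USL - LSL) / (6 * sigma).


Cp = (54.6 - 44.0) / (6 * 2.3)

0.77


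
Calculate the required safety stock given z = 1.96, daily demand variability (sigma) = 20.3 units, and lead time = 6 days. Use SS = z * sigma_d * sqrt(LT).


Formula: SS = z * sigma_d * sqrt(LT)
sqrt(LT) = sqrt(6) = 2.4495
SS = 1.96 * 20.3 * 2.4495
SS = 97.5 units

97.5 units


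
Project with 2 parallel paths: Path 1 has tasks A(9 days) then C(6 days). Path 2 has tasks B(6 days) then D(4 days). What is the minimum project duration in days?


Path 1 = 9 + 6 = 15 days
Path 2 = 6 + 4 = 10 days
Duration = max(15, 10) = 15 days

15 days


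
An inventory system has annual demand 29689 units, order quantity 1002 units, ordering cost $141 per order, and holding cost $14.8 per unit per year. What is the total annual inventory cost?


TC = 29689/1002 * 141 + 1002/2 * 14.8

$11592.59


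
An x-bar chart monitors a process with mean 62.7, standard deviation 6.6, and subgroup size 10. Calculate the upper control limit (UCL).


UCL = 62.7 + 3 * 6.6 / sqrt(10)

68.96


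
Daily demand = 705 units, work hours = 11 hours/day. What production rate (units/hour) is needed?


Formula: Production Rate = Daily Demand / Available Hours
Rate = 705 units/day / 11 hours/day
Rate = 64.1 units/hour

64.1 units/hour


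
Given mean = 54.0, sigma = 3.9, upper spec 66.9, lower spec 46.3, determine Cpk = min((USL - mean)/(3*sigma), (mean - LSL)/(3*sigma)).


Cpu = (66.9 - 54.0) / (3 * 3.9) = 1.1
Cpl = (54.0 - 46.3) / (3 * 3.9) = 0.66
Cpk = min(1.1, 0.66) = 0.66

0.66


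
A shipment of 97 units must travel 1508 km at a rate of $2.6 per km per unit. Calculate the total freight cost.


TC = dist * cost * units = 1508 * 2.6 * 97 = $380317.60

$380317.60


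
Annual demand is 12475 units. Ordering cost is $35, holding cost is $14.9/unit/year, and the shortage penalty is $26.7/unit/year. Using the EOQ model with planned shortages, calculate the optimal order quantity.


Formula: EOQ* = sqrt(2DS/H) * sqrt((H+P)/P)
Base EOQ = sqrt(2*12475*35/14.9) = 242.09 units
Correction = sqrt((14.9+26.7)/26.7) = 1.24822
EOQ* = 242.09 * 1.24822 = 302.2 units

302.2 units


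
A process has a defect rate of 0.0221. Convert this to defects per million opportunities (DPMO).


DPMO = defect_rate * 1000000 = 0.0221 * 1000000

22100


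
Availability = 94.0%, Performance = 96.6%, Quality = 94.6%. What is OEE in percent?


Formula: OEE = Availability * Performance * Quality / 10000
A * P = 94.0% * 96.6% / 100 = 90.8%
OEE = 90.8% * 94.6% / 100 = 85.9%

85.9%


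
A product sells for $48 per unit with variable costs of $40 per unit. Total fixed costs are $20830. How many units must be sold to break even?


Formula: BEQ = Fixed Costs / (Price - Variable Cost)
Contribution margin = $48 - $40 = $8/unit
BEQ = ceil($20830 / $8/unit) = ceil(2603.75) = 2604 units

2604 units


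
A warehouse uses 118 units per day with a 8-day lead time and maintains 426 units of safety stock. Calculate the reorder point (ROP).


Formula: ROP = (Daily Demand * Lead Time) + Safety Stock
Demand during lead time = 118 * 8 = 944 units
ROP = 944 + 426 = 1370 units

1370 units


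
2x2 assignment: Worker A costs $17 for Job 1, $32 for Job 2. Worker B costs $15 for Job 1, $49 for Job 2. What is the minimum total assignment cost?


Option 1: A->1 + B->2 = $17 + $49 = $66
Option 2: A->2 + B->1 = $32 + $15 = $47
Min cost = min($66, $47) = $47

$47


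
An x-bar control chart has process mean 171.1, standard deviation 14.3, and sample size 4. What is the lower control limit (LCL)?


LCL = 171.1 - 3 * 14.3 / sqrt(4)

149.65


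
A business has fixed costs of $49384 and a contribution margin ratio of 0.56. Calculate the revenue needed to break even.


Formula: BER = Fixed Costs / Contribution Margin Ratio
BER = $49384 / 0.56
BER = $88185.71 (to the nearest cent)

$88185.71


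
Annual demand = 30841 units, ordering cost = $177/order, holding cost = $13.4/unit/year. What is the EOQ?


Formula: EOQ = sqrt(2 * D * S / H)
Numerator: 2 * 30841 * 177 = 10917714
2DS/H = 10917714 / 13.4 = 814754.8
EOQ = sqrt(814754.8) = 902.6 units

902.6 units


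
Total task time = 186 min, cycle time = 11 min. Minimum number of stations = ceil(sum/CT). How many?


Formula: N_min = ceil(Sum of Task Times / Cycle Time)
N_min = ceil(186 min / 11 min) = ceil(16.9091)
N_min = 17 stations

17


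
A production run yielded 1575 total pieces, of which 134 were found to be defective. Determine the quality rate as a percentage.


Formula: Quality Rate = Good Pieces / Total Pieces * 100
Good pieces = 1575 - 134 = 1441
QR = 1441 / 1575 * 100 = 91.5%

91.5%


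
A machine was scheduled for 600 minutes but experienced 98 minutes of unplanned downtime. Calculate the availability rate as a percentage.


Formula: Availability = (Planned Time - Downtime) / Planned Time * 100
Uptime = 600 - 98 = 502 min
Availability = 502 / 600 * 100 = 83.7%

83.7%


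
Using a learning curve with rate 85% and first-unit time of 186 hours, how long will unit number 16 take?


Formula: T_n = T_1 * (learning_rate)^(log2(n)) where learning_rate = rate/100
Doublings = log2(16) = 4
T_n = 186 * 0.85^4
T_n = 186 * 0.522 = 97.1 hours

97.1 hours


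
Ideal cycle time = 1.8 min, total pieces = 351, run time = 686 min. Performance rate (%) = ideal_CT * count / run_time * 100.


Formula: Performance = (Ideal CT * Total Count) / Run Time * 100
Ideal output time = 1.8 * 351 = 631.8 min
Performance = 631.8 / 686 * 100 = 92.1%

92.1%


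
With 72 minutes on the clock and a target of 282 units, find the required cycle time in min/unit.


Formula: CT = Available Time / Number of Units
CT = 72 min / 282 units
CT = 0.26 min/unit

0.26 min/unit


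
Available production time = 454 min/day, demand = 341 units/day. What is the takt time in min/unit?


Formula: Takt Time = Available Production Time / Customer Demand
Takt = 454 min/day / 341 units/day
Takt = 1.33 min/unit

1.33 min/unit


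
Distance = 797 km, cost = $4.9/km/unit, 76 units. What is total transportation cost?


TC = dist * cost * units = 797 * 4.9 * 76 = $296802.80

$296802.80


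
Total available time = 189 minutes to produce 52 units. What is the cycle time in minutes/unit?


Formula: CT = Available Time / Number of Units
CT = 189 min / 52 units
CT = 3.63 min/unit

3.63 min/unit


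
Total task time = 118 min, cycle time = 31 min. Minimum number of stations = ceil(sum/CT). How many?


Formula: N_min = ceil(Sum of Task Times / Cycle Time)
N_min = ceil(118 min / 31 min) = ceil(3.8065)
N_min = 4 stations

4


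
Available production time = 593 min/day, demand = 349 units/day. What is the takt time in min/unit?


Formula: Takt Time = Available Production Time / Customer Demand
Takt = 593 min/day / 349 units/day
Takt = 1.7 min/unit

1.7 min/unit


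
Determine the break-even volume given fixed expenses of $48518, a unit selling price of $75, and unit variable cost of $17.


Formula: BEQ = Fixed Costs / (Price - Variable Cost)
Contribution margin = $75 - $17 = $58/unit
BEQ = ceil($48518 / $58/unit) = ceil(836.52) = 837 units

837 units


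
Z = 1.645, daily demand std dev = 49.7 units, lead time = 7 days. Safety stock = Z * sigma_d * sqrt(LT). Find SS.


Formula: SS = z * sigma_d * sqrt(LT)
sqrt(LT) = sqrt(7) = 2.6458
SS = 1.645 * 49.7 * 2.6458
SS = 216.3 units

216.3 units


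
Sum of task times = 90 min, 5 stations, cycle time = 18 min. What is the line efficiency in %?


Formula: Efficiency = Sum of Task Times / (N_stations * CT) * 100
Total station capacity = 5 stations * 18 min = 90 min
Efficiency = 90 / 90 * 100 = 100.0%

100.0%


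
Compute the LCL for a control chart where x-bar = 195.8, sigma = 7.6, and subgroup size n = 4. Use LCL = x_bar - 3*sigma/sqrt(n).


LCL = 195.8 - 3 * 7.6 / sqrt(4)

184.4


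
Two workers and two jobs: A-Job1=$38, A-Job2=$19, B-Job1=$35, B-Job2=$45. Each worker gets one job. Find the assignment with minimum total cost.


Option 1: A->1 + B->2 = $38 + $45 = $83
Option 2: A->2 + B->1 = $19 + $35 = $54
Min cost = min($83, $54) = $54

$54


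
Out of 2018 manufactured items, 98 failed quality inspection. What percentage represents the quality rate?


Formula: Quality Rate = Good Pieces / Total Pieces * 100
Good pieces = 2018 - 98 = 1920
QR = 1920 / 2018 * 100 = 95.1%

95.1%


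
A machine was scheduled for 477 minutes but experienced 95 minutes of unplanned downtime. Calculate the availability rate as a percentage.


Formula: Availability = (Planned Time - Downtime) / Planned Time * 100
Uptime = 477 - 95 = 382 min
Availability = 382 / 477 * 100 = 80.1%

80.1%


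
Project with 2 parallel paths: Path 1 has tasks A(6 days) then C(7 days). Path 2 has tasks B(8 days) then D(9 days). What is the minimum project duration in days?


Path 1 = 6 + 7 = 13 days
Path 2 = 8 + 9 = 17 days
Duration = max(13, 17) = 17 days

17 days


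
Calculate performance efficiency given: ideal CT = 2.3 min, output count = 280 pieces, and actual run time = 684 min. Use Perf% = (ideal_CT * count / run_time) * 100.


Formula: Performance = (Ideal CT * Total Count) / Run Time * 100
Ideal output time = 2.3 * 280 = 644.0 min
Performance = 644.0 / 684 * 100 = 94.2%

94.2%


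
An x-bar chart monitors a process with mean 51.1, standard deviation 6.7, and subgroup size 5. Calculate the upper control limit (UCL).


UCL = 51.1 + 3 * 6.7 / sqrt(5)

60.09


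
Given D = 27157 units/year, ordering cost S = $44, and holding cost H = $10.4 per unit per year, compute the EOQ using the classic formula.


Formula: EOQ = sqrt(2 * D * S / H)
Numerator: 2 * 27157 * 44 = 2389816
2DS/H = 2389816 / 10.4 = 229790.0
EOQ = sqrt(229790.0) = 479.4 units

479.4 units


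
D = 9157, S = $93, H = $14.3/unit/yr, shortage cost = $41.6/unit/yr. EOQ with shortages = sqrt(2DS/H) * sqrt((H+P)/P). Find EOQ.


Formula: EOQ* = sqrt(2DS/H) * sqrt((H+P)/P)
Base EOQ = sqrt(2*9157*93/14.3) = 345.12 units
Correction = sqrt((14.3+41.6)/41.6) = 1.1592
EOQ* = 345.12 * 1.1592 = 400.1 units

400.1 units


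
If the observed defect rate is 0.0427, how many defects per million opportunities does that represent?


DPMO = defect_rate * 1000000 = 0.0427 * 1000000

42700


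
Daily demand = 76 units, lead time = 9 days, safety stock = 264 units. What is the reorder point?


Formula: ROP = (Daily Demand * Lead Time) + Safety Stock
Demand during lead time = 76 * 9 = 684 units
ROP = 684 + 264 = 948 units

948 units


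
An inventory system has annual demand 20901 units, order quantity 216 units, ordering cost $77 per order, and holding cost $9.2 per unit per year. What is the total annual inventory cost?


TC = 20901/216 * 77 + 216/2 * 9.2

$8444.42


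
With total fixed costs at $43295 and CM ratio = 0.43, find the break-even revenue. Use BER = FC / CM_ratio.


Formula: BER = Fixed Costs / Contribution Margin Ratio
BER = $43295 / 0.43
BER = $100686.05 (to the nearest cent)

$100686.05


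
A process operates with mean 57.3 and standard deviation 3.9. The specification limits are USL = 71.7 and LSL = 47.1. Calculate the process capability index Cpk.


Cpu = (71.7 - 57.3) / (3 * 3.9) = 1.23
Cpl = (57.3 - 47.1) / (3 * 3.9) = 0.87
Cpk = min(1.23, 0.87) = 0.87

0.87


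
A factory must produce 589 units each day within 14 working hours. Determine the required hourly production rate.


Formula: Production Rate = Daily Demand / Available Hours
Rate = 589 units/day / 14 hours/day
Rate = 42.1 units/hour

42.1 units/hour


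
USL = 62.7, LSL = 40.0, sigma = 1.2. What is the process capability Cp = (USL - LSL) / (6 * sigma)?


Cp = (62.7 - 40.0) / (6 * 1.2)

3.15


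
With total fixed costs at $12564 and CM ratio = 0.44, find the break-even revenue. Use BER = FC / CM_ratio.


Formula: BER = Fixed Costs / Contribution Margin Ratio
BER = $12564 / 0.44
BER = $28554.55 (to the nearest cent)

$28554.55


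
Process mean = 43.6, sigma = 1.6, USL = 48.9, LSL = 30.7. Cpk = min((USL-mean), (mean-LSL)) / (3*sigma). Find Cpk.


Cpu = (48.9 - 43.6) / (3 * 1.6) = 1.1
Cpl = (43.6 - 30.7) / (3 * 1.6) = 2.69
Cpk = min(1.1, 2.69) = 1.1

1.1


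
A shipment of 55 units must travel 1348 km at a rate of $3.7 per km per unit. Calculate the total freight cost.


TC = dist * cost * units = 1348 * 3.7 * 55 = $274318.00

$274318.00


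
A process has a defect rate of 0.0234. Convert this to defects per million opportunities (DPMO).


DPMO = defect_rate * 1000000 = 0.0234 * 1000000

23400


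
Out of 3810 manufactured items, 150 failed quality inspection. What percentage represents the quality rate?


Formula: Quality Rate = Good Pieces / Total Pieces * 100
Good pieces = 3810 - 150 = 3660
QR = 3660 / 3810 * 100 = 96.1%

96.1%


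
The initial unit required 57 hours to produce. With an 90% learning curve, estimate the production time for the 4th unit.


Formula: T_n = T_1 * (learning_rate)^(log2(n)) where learning_rate = rate/100
Doublings = log2(4) = 2
T_n = 57 * 0.9^2
T_n = 57 * 0.81 = 46.2 hours

46.2 hours


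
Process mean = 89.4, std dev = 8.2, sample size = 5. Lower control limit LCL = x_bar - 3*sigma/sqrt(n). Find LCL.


LCL = 89.4 - 3 * 8.2 / sqrt(5)

78.4


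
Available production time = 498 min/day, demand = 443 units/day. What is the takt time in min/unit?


Formula: Takt Time = Available Production Time / Customer Demand
Takt = 498 min/day / 443 units/day
Takt = 1.12 min/unit

1.12 min/unit


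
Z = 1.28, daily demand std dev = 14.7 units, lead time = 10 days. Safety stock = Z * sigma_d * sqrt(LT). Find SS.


Formula: SS = z * sigma_d * sqrt(LT)
sqrt(LT) = sqrt(10) = 3.1623
SS = 1.28 * 14.7 * 3.1623
SS = 59.5 units

59.5 units


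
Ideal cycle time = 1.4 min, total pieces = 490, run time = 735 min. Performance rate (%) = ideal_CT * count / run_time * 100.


Formula: Performance = (Ideal CT * Total Count) / Run Time * 100
Ideal output time = 1.4 * 490 = 686.0 min
Performance = 686.0 / 735 * 100 = 93.3%

93.3%


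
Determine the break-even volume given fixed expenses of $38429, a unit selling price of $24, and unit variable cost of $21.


Formula: BEQ = Fixed Costs / (Price - Variable Cost)
Contribution margin = $24 - $21 = $3/unit
BEQ = ceil($38429 / $3/unit) = ceil(12809.67) = 12810 units

12810 units


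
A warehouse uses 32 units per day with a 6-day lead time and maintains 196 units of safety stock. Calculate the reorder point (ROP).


Formula: ROP = (Daily Demand * Lead Time) + Safety Stock
Demand during lead time = 32 * 6 = 192 units
ROP = 192 + 196 = 388 units

388 units


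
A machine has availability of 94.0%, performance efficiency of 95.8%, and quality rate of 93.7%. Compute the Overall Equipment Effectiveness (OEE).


Formula: OEE = Availability * Performance * Quality / 10000
A * P = 94.0% * 95.8% / 100 = 90.05%
OEE = 90.05% * 93.7% / 100 = 84.4%

84.4%


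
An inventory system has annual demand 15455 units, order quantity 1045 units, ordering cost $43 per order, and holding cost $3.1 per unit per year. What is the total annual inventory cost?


TC = 15455/1045 * 43 + 1045/2 * 3.1

$2255.70


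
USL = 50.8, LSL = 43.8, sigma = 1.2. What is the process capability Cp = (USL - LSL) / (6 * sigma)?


Cp = (50.8 - 43.8) / (6 * 1.2)

0.97


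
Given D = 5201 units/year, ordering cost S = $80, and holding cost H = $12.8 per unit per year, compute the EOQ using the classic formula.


Formula: EOQ = sqrt(2 * D * S / H)
Numerator: 2 * 5201 * 80 = 832160
2DS/H = 832160 / 12.8 = 65012.5
EOQ = sqrt(65012.5) = 255.0 units

255.0 units


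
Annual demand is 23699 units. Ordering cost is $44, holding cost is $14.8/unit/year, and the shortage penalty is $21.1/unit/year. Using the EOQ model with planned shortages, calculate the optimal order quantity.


Formula: EOQ* = sqrt(2DS/H) * sqrt((H+P)/P)
Base EOQ = sqrt(2*23699*44/14.8) = 375.38 units
Correction = sqrt((14.8+21.1)/21.1) = 1.30439
EOQ* = 375.38 * 1.30439 = 489.6 units

489.6 units


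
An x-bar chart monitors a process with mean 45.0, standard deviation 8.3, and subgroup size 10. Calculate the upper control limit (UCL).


UCL = 45.0 + 3 * 8.3 / sqrt(10)

52.87


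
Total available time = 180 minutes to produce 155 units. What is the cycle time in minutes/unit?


Formula: CT = Available Time / Number of Units
CT = 180 min / 155 units
CT = 1.16 min/unit

1.16 min/unit


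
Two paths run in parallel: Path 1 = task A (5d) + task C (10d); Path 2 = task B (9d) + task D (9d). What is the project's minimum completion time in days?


Path 1 = 5 + 10 = 15 days
Path 2 = 9 + 9 = 18 days
Duration = max(15, 18) = 18 days

18 days


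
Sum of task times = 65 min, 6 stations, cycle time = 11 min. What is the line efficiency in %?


Formula: Efficiency = Sum of Task Times / (N_stations * CT) * 100
Total station capacity = 6 stations * 11 min = 66 min
Efficiency = 65 / 66 * 100 = 98.5%

98.5%


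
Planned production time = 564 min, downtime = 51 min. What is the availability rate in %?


Formula: Availability = (Planned Time - Downtime) / Planned Time * 100
Uptime = 564 - 51 = 513 min
Availability = 513 / 564 * 100 = 91.0%

91.0%


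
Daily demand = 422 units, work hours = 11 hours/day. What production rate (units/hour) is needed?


Formula: Production Rate = Daily Demand / Available Hours
Rate = 422 units/day / 11 hours/day
Rate = 38.4 units/hour

38.4 units/hour


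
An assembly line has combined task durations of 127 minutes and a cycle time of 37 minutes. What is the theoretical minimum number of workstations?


Formula: N_min = ceil(Sum of Task Times / Cycle Time)
N_min = ceil(127 min / 37 min) = ceil(3.4324)
N_min = 4 stations

4


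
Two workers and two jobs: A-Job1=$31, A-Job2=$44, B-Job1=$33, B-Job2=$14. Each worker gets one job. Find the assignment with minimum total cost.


Option 1: A->1 + B->2 = $31 + $14 = $45
Option 2: A->2 + B->1 = $44 + $33 = $77
Min cost = min($45, $77) = $45

$45


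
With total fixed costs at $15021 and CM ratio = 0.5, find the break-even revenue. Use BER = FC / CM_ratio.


Formula: BER = Fixed Costs / Contribution Margin Ratio
BER = $15021 / 0.5
BER = $30042.00 (to the nearest cent)

$30042.00


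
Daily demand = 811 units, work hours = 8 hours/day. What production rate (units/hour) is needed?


Formula: Production Rate = Daily Demand / Available Hours
Rate = 811 units/day / 8 hours/day
Rate = 101.4 units/hour

101.4 units/hour


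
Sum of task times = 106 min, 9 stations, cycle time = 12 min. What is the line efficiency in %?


Formula: Efficiency = Sum of Task Times / (N_stations * CT) * 100
Total station capacity = 9 stations * 12 min = 108 min
Efficiency = 106 / 108 * 100 = 98.1%

98.1%


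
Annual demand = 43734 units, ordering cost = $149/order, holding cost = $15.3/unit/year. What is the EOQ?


Formula: EOQ = sqrt(2 * D * S / H)
Numerator: 2 * 43734 * 149 = 13032732
2DS/H = 13032732 / 15.3 = 851812.5
EOQ = sqrt(851812.5) = 922.9 units

922.9 units


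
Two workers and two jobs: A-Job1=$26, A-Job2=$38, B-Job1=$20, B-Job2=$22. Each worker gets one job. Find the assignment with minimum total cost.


Option 1: A->1 + B->2 = $26 + $22 = $48
Option 2: A->2 + B->1 = $38 + $20 = $58
Min cost = min($48, $58) = $48

$48


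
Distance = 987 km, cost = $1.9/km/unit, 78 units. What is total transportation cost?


TC = dist * cost * units = 987 * 1.9 * 78 = $146273.40

$146273.40


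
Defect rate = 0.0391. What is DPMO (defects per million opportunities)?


DPMO = defect_rate * 1000000 = 0.0391 * 1000000

39100


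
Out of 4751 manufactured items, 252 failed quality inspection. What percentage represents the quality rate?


Formula: Quality Rate = Good Pieces / Total Pieces * 100
Good pieces = 4751 - 252 = 4499
QR = 4499 / 4751 * 100 = 94.7%

94.7%


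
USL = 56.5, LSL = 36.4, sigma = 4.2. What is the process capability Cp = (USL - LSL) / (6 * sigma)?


Cp = (56.5 - 36.4) / (6 * 4.2)

0.8


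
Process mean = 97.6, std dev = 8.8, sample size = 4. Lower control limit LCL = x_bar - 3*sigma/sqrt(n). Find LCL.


LCL = 97.6 - 3 * 8.8 / sqrt(4)

84.4


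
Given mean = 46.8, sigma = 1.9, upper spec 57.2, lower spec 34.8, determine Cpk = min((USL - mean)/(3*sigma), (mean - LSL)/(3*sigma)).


Cpu = (57.2 - 46.8) / (3 * 1.9) = 1.82
Cpl = (46.8 - 34.8) / (3 * 1.9) = 2.11
Cpk = min(1.82, 2.11) = 1.82

1.82


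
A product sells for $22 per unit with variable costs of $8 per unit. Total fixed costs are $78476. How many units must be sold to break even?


Formula: BEQ = Fixed Costs / (Price - Variable Cost)
Contribution margin = $22 - $8 = $14/unit
BEQ = ceil($78476 / $14/unit) = ceil(5605.43) = 5606 units

5606 units


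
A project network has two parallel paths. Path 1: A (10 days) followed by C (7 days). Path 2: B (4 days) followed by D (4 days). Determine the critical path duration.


Path 1 = 10 + 7 = 17 days
Path 2 = 4 + 4 = 8 days
Duration = max(17, 8) = 17 days

17 days


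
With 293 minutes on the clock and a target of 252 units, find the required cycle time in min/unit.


Formula: CT = Available Time / Number of Units
CT = 293 min / 252 units
CT = 1.16 min/unit

1.16 min/unit


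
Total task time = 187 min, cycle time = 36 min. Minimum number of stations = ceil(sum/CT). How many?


Formula: N_min = ceil(Sum of Task Times / Cycle Time)
N_min = ceil(187 min / 36 min) = ceil(5.1944)
N_min = 6 stations

6


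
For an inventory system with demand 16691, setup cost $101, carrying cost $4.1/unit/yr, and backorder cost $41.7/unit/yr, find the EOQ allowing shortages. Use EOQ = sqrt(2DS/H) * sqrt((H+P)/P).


Formula: EOQ* = sqrt(2DS/H) * sqrt((H+P)/P)
Base EOQ = sqrt(2*16691*101/4.1) = 906.83 units
Correction = sqrt((4.1+41.7)/41.7) = 1.04801
EOQ* = 906.83 * 1.04801 = 950.4 units

950.4 units


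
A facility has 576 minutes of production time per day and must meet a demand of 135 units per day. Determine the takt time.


Formula: Takt Time = Available Production Time / Customer Demand
Takt = 576 min/day / 135 units/day
Takt = 4.27 min/unit

4.27 min/unit


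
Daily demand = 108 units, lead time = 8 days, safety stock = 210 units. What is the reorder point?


Formula: ROP = (Daily Demand * Lead Time) + Safety Stock
Demand during lead time = 108 * 8 = 864 units
ROP = 864 + 210 = 1074 units

1074 units


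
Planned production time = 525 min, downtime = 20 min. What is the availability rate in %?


Formula: Availability = (Planned Time - Downtime) / Planned Time * 100
Uptime = 525 - 20 = 505 min
Availability = 505 / 525 * 100 = 96.2%

96.2%


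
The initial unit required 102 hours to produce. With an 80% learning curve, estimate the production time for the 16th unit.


Formula: T_n = T_1 * (learning_rate)^(log2(n)) where learning_rate = rate/100
Doublings = log2(16) = 4
T_n = 102 * 0.8^4
T_n = 102 * 0.4096 = 41.8 hours

41.8 hours


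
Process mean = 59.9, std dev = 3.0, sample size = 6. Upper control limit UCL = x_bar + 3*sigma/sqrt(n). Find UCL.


UCL = 59.9 + 3 * 3.0 / sqrt(6)

63.57


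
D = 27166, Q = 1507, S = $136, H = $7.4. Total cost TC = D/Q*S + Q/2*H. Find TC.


TC = 27166/1507 * 136 + 1507/2 * 7.4

$8027.51


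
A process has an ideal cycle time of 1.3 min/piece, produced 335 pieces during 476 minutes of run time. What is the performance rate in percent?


Formula: Performance = (Ideal CT * Total Count) / Run Time * 100
Ideal output time = 1.3 * 335 = 435.5 min
Performance = 435.5 / 476 * 100 = 91.5%

91.5%


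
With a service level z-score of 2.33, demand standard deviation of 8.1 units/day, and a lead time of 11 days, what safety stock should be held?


Formula: SS = z * sigma_d * sqrt(LT)
sqrt(LT) = sqrt(11) = 3.3166
SS = 2.33 * 8.1 * 3.3166
SS = 62.6 units

62.6 units


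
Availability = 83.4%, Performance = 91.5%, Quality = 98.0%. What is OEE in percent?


Formula: OEE = Availability * Performance * Quality / 10000
A * P = 83.4% * 91.5% / 100 = 76.31%
OEE = 76.31% * 98.0% / 100 = 74.8%

74.8%


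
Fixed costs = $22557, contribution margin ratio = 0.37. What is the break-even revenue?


Formula: BER = Fixed Costs / Contribution Margin Ratio
BER = $22557 / 0.37
BER = $60964.86 (to the nearest cent)

$60964.86


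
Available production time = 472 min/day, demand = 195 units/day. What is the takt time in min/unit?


Formula: Takt Time = Available Production Time / Customer Demand
Takt = 472 min/day / 195 units/day
Takt = 2.42 min/unit

2.42 min/unit


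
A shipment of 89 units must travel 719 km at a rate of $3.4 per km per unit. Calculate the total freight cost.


TC = dist * cost * units = 719 * 3.4 * 89 = $217569.40

$217569.40


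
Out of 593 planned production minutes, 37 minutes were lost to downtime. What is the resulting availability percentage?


Formula: Availability = (Planned Time - Downtime) / Planned Time * 100
Uptime = 593 - 37 = 556 min
Availability = 556 / 593 * 100 = 93.8%

93.8%


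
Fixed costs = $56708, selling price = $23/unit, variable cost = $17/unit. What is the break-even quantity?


Formula: BEQ = Fixed Costs / (Price - Variable Cost)
Contribution margin = $23 - $17 = $6/unit
BEQ = ceil($56708 / $6/unit) = ceil(9451.33) = 9452 units

9452 units


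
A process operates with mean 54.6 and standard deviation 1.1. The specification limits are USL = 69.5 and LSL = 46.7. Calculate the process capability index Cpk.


Cpu = (69.5 - 54.6) / (3 * 1.1) = 4.52
Cpl = (54.6 - 46.7) / (3 * 1.1) = 2.39
Cpk = min(4.52, 2.39) = 2.39

2.39


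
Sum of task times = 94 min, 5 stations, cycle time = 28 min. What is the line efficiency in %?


Formula: Efficiency = Sum of Task Times / (N_stations * CT) * 100
Total station capacity = 5 stations * 28 min = 140 min
Efficiency = 94 / 140 * 100 = 67.1%

67.1%


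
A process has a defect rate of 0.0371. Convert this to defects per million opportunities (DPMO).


DPMO = defect_rate * 1000000 = 0.0371 * 1000000

37100


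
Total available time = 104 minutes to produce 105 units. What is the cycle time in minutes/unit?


Formula: CT = Available Time / Number of Units
CT = 104 min / 105 units
CT = 0.99 min/unit

0.99 min/unit


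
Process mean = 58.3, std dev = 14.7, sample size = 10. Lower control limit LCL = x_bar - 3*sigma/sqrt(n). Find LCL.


LCL = 58.3 - 3 * 14.7 / sqrt(10)

44.35


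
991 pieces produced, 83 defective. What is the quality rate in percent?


Formula: Quality Rate = Good Pieces / Total Pieces * 100
Good pieces = 991 - 83 = 908
QR = 908 / 991 * 100 = 91.6%

91.6%


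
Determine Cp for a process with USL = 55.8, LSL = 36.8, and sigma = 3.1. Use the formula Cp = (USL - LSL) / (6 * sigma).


Cp = (55.8 - 36.8) / (6 * 3.1)

1.02


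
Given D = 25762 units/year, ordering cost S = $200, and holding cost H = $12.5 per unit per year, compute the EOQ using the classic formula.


Formula: EOQ = sqrt(2 * D * S / H)
Numerator: 2 * 25762 * 200 = 10304800
2DS/H = 10304800 / 12.5 = 824384.0
EOQ = sqrt(824384.0) = 908.0 units

908.0 units


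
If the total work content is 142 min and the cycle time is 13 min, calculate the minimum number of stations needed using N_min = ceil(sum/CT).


Formula: N_min = ceil(Sum of Task Times / Cycle Time)
N_min = ceil(142 min / 13 min) = ceil(10.9231)
N_min = 11 stations

11


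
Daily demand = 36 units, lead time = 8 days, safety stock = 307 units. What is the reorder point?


Formula: ROP = (Daily Demand * Lead Time) + Safety Stock
Demand during lead time = 36 * 8 = 288 units
ROP = 288 + 307 = 595 units

595 units


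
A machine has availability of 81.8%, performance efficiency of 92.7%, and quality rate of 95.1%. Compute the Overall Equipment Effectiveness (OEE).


Formula: OEE = Availability * Performance * Quality / 10000
A * P = 81.8% * 92.7% / 100 = 75.83%
OEE = 75.83% * 95.1% / 100 = 72.1%

72.1%


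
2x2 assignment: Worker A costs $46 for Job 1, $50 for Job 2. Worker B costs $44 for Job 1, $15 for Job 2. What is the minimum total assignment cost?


Option 1: A->1 + B->2 = $46 + $15 = $61
Option 2: A->2 + B->1 = $50 + $44 = $94
Min cost = min($61, $94) = $61

$61


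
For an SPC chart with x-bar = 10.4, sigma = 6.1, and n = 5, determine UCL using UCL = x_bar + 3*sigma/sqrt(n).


UCL = 10.4 + 3 * 6.1 / sqrt(5)

18.58


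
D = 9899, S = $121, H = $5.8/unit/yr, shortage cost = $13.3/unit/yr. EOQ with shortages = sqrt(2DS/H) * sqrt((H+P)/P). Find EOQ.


Formula: EOQ* = sqrt(2DS/H) * sqrt((H+P)/P)
Base EOQ = sqrt(2*9899*121/5.8) = 642.67 units
Correction = sqrt((5.8+13.3)/13.3) = 1.19837
EOQ* = 642.67 * 1.19837 = 770.2 units

770.2 units


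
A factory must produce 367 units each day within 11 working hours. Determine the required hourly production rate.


Formula: Production Rate = Daily Demand / Available Hours
Rate = 367 units/day / 11 hours/day
Rate = 33.4 units/hour

33.4 units/hour


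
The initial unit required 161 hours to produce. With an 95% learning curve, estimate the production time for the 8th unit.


Formula: T_n = T_1 * (learning_rate)^(log2(n)) where learning_rate = rate/100
Doublings = log2(8) = 3
T_n = 161 * 0.95^3
T_n = 161 * 0.8574 = 138.0 hours

138.0 hours


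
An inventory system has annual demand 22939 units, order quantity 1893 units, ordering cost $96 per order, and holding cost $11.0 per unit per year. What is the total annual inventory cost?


TC = 22939/1893 * 96 + 1893/2 * 11.0

$11574.81


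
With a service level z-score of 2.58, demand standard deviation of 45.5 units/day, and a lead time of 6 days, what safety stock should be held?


Formula: SS = z * sigma_d * sqrt(LT)
sqrt(LT) = sqrt(6) = 2.4495
SS = 2.58 * 45.5 * 2.4495
SS = 287.5 units

287.5 units


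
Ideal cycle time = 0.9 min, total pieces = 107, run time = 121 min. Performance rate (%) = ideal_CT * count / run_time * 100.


Formula: Performance = (Ideal CT * Total Count) / Run Time * 100
Ideal output time = 0.9 * 107 = 96.3 min
Performance = 96.3 / 121 * 100 = 79.6%

79.6%


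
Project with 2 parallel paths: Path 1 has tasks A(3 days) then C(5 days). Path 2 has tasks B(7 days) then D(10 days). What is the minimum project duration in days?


Path 1 = 3 + 5 = 8 days
Path 2 = 7 + 10 = 17 days
Duration = max(8, 17) = 17 days

17 days


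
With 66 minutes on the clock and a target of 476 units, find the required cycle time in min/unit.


Formula: CT = Available Time / Number of Units
CT = 66 min / 476 units
CT = 0.14 min/unit

0.14 min/unit


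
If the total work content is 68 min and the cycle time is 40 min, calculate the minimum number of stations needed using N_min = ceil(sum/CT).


Formula: N_min = ceil(Sum of Task Times / Cycle Time)
N_min = ceil(68 min / 40 min) = ceil(1.7)
N_min = 2 stations

2


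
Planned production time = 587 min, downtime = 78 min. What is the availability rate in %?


Formula: Availability = (Planned Time - Downtime) / Planned Time * 100
Uptime = 587 - 78 = 509 min
Availability = 509 / 587 * 100 = 86.7%

86.7%


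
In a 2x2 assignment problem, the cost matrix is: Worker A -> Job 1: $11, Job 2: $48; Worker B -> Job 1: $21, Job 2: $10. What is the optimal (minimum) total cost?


Option 1: A->1 + B->2 = $11 + $10 = $21
Option 2: A->2 + B->1 = $48 + $21 = $69
Min cost = min($21, $69) = $21

$21


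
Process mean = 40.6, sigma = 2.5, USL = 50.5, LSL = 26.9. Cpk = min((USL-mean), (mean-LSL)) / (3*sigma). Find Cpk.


Cpu = (50.5 - 40.6) / (3 * 2.5) = 1.32
Cpl = (40.6 - 26.9) / (3 * 2.5) = 1.83
Cpk = min(1.32, 1.83) = 1.32

1.32


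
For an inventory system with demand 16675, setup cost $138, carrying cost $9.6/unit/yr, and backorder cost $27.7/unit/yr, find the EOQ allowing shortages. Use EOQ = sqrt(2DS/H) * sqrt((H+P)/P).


Formula: EOQ* = sqrt(2DS/H) * sqrt((H+P)/P)
Base EOQ = sqrt(2*16675*138/9.6) = 692.39 units
Correction = sqrt((9.6+27.7)/27.7) = 1.16042
EOQ* = 692.39 * 1.16042 = 803.5 units

803.5 units


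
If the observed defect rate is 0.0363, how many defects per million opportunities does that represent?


DPMO = defect_rate * 1000000 = 0.0363 * 1000000

36300


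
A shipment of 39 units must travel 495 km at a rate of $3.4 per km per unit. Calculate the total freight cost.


TC = dist * cost * units = 495 * 3.4 * 39 = $65637.00

$65637.00


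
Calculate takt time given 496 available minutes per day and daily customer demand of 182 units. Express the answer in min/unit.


Formula: Takt Time = Available Production Time / Customer Demand
Takt = 496 min/day / 182 units/day
Takt = 2.73 min/unit

2.73 min/unit
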